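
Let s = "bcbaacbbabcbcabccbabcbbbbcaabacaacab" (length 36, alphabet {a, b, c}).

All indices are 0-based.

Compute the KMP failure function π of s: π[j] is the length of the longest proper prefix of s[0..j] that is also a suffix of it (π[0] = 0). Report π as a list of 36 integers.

[0, 0, 1, 0, 0, 0, 1, 1, 0, 1, 2, 3, 2, 0, 1, 2, 0, 1, 0, 1, 2, 3, 1, 1, 1, 2, 0, 0, 1, 0, 0, 0, 0, 0, 0, 1]

π[0] = 0
j=1 s[j]='c': π[1]=0 (border '')
j=2 s[j]='b': π[2]=1 (border 'b')
j=3 s[j]='a': k: 1→0; π[3]=0 (border '')
j=4 s[j]='a': π[4]=0 (border '')
j=5 s[j]='c': π[5]=0 (border '')
j=6 s[j]='b': π[6]=1 (border 'b')
j=7 s[j]='b': k: 1→0; π[7]=1 (border 'b')
j=8 s[j]='a': k: 1→0; π[8]=0 (border '')
j=9 s[j]='b': π[9]=1 (border 'b')
j=10 s[j]='c': π[10]=2 (border 'bc')
j=11 s[j]='b': π[11]=3 (border 'bcb')
j=12 s[j]='c': k: 3→1; π[12]=2 (border 'bc')
j=13 s[j]='a': k: 2→0; π[13]=0 (border '')
j=14 s[j]='b': π[14]=1 (border 'b')
j=15 s[j]='c': π[15]=2 (border 'bc')
j=16 s[j]='c': k: 2→0; π[16]=0 (border '')
j=17 s[j]='b': π[17]=1 (border 'b')
j=18 s[j]='a': k: 1→0; π[18]=0 (border '')
j=19 s[j]='b': π[19]=1 (border 'b')
j=20 s[j]='c': π[20]=2 (border 'bc')
j=21 s[j]='b': π[21]=3 (border 'bcb')
j=22 s[j]='b': k: 3→1→0; π[22]=1 (border 'b')
j=23 s[j]='b': k: 1→0; π[23]=1 (border 'b')
j=24 s[j]='b': k: 1→0; π[24]=1 (border 'b')
j=25 s[j]='c': π[25]=2 (border 'bc')
j=26 s[j]='a': k: 2→0; π[26]=0 (border '')
j=27 s[j]='a': π[27]=0 (border '')
j=28 s[j]='b': π[28]=1 (border 'b')
j=29 s[j]='a': k: 1→0; π[29]=0 (border '')
j=30 s[j]='c': π[30]=0 (border '')
j=31 s[j]='a': π[31]=0 (border '')
j=32 s[j]='a': π[32]=0 (border '')
j=33 s[j]='c': π[33]=0 (border '')
j=34 s[j]='a': π[34]=0 (border '')
j=35 s[j]='b': π[35]=1 (border 'b')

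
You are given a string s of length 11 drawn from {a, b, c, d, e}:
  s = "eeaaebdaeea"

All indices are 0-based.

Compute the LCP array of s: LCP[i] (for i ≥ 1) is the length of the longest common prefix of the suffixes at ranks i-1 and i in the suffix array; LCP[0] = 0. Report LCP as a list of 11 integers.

sorted suffixes:
  #0 SA[0]=10  'a'
  #1 SA[1]=2  'aaebdaeea'
  #2 SA[2]=3  'aebdaeea'
  #3 SA[3]=7  'aeea'
  #4 SA[4]=5  'bdaeea'
  #5 SA[5]=6  'daeea'
  #6 SA[6]=9  'ea'
  #7 SA[7]=1  'eaaebdaeea'
  #8 SA[8]=4  'ebdaeea'
  #9 SA[9]=8  'eea'
  #10 SA[10]=0  'eeaaebdaeea'

SA = [10, 2, 3, 7, 5, 6, 9, 1, 4, 8, 0]
i: (SA[i-1],SA[i]) lcp shared
  1: (10,2) 1 'a'
  2: (2,3) 1 'a'
  3: (3,7) 2 'ae'
  4: (7,5) 0 ''
  5: (5,6) 0 ''
  6: (6,9) 0 ''
  7: (9,1) 2 'ea'
  8: (1,4) 1 'e'
  9: (4,8) 1 'e'
  10: (8,0) 3 'eea'

[0, 1, 1, 2, 0, 0, 0, 2, 1, 1, 3]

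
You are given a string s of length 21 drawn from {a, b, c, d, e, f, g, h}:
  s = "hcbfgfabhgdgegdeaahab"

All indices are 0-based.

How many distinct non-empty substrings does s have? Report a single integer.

216

sorted suffixes:
  #0 SA[0]=16  'aahab'
  #1 SA[1]=19  'ab'
  #2 SA[2]=6  'abhgdgegdeaahab'
  #3 SA[3]=17  'ahab'
  #4 SA[4]=20  'b'
  #5 SA[5]=2  'bfgfabhgdgegdeaahab'
  #6 SA[6]=7  'bhgdgegdeaahab'
  #7 SA[7]=1  'cbfgfabhgdgegdeaahab'
  #8 SA[8]=14  'deaahab'
  #9 SA[9]=10  'dgegdeaahab'
  #10 SA[10]=15  'eaahab'
  #11 SA[11]=12  'egdeaahab'
  #12 SA[12]=5  'fabhgdgegdeaahab'
  #13 SA[13]=3  'fgfabhgdgegdeaahab'
  #14 SA[14]=13  'gdeaahab'
  #15 SA[15]=9  'gdgegdeaahab'
  #16 SA[16]=11  'gegdeaahab'
  #17 SA[17]=4  'gfabhgdgegdeaahab'
  #18 SA[18]=18  'hab'
  #19 SA[19]=0  'hcbfgfabhgdgegdeaahab'
  #20 SA[20]=8  'hgdgegdeaahab'

SA = [16, 19, 6, 17, 20, 2, 7, 1, 14, 10, 15, 12, 5, 3, 13, 9, 11, 4, 18, 0, 8]
i: (SA[i-1],SA[i]) lcp shared
  1: (16,19) 1 'a'
  2: (19,6) 2 'ab'
  3: (6,17) 1 'a'
  4: (17,20) 0 ''
  5: (20,2) 1 'b'
  6: (2,7) 1 'b'
  7: (7,1) 0 ''
  8: (1,14) 0 ''
  9: (14,10) 1 'd'
  10: (10,15) 0 ''
  11: (15,12) 1 'e'
  12: (12,5) 0 ''
  13: (5,3) 1 'f'
  14: (3,13) 0 ''
  15: (13,9) 2 'gd'
  16: (9,11) 1 'g'
  17: (11,4) 1 'g'
  18: (4,18) 0 ''
  19: (18,0) 1 'h'
  20: (0,8) 1 'h'

n(n+1)/2 = 21·22/2 = 231
Σ LCP = 0 + 1 + 2 + 1 + 0 + 1 + 1 + 0 + 0 + 1 + 0 + 1 + 0 + 1 + 0 + 2 + 1 + 1 + 0 + 1 + 1 = 15
distinct = 231 − 15 = 216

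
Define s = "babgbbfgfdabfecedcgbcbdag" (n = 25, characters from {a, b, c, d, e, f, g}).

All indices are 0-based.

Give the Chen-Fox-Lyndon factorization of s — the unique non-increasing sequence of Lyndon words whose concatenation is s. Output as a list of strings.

emit factor 1: 'b' (i=0, period=1)
emit factor 2: 'abgbbfgfd' (i=1, period=9)
emit factor 3: 'abfecedcgbcbdag' (i=10, period=15)

["b", "abgbbfgfd", "abfecedcgbcbdag"]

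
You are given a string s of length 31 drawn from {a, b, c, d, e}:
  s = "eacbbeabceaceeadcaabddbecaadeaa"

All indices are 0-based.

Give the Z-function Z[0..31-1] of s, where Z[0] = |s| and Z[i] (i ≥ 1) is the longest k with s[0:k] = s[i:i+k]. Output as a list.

Z[0]=31
i=1: fresh scan; Z[1]=0
i=2: fresh scan; Z[2]=0
i=3: fresh scan; Z[3]=0
i=4: fresh scan; Z[4]=0
i=5: fresh scan; Z[5]=2 grow→box=[5,7)
i=6: min(r-i=1, Z[1]=0)=0; Z[6]=0
i=7: fresh scan; Z[7]=0
i=8: fresh scan; Z[8]=0
i=9: fresh scan; Z[9]=3 grow→box=[9,12)
i=10: min(r-i=2, Z[1]=0)=0; Z[10]=0
i=11: min(r-i=1, Z[2]=0)=0; Z[11]=0
i=12: fresh scan; Z[12]=1 grow→box=[12,13)
i=13: fresh scan; Z[13]=2 grow→box=[13,15)
i=14: min(r-i=1, Z[1]=0)=0; Z[14]=0
i=15: fresh scan; Z[15]=0
i=16: fresh scan; Z[16]=0
i=17: fresh scan; Z[17]=0
i=18: fresh scan; Z[18]=0
i=19: fresh scan; Z[19]=0
i=20: fresh scan; Z[20]=0
i=21: fresh scan; Z[21]=0
i=22: fresh scan; Z[22]=0
i=23: fresh scan; Z[23]=1 grow→box=[23,24)
i=24: fresh scan; Z[24]=0
i=25: fresh scan; Z[25]=0
i=26: fresh scan; Z[26]=0
i=27: fresh scan; Z[27]=0
i=28: fresh scan; Z[28]=2 grow→box=[28,30)
i=29: min(r-i=1, Z[1]=0)=0; Z[29]=0
i=30: fresh scan; Z[30]=0

[31, 0, 0, 0, 0, 2, 0, 0, 0, 3, 0, 0, 1, 2, 0, 0, 0, 0, 0, 0, 0, 0, 0, 1, 0, 0, 0, 0, 2, 0, 0]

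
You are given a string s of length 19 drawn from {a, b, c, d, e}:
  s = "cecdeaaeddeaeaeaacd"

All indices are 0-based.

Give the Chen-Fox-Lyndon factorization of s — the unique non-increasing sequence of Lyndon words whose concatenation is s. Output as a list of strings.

emit factor 1: 'ce' (i=0, period=2)
emit factor 2: 'cde' (i=2, period=3)
emit factor 3: 'aaeddeaeae' (i=5, period=10)
emit factor 4: 'aacd' (i=15, period=4)

["ce", "cde", "aaeddeaeae", "aacd"]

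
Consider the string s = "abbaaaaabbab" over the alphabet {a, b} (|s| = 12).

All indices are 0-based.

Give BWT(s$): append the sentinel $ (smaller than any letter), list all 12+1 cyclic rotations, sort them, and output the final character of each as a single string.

bbaaab$aabbaa

rank  rotation       last
    0  $abbaaaaabbab  b
    1  aaaaabbab$abb  b
    2  aaaabbab$abba  a
    3  aaabbab$abbaa  a
    4  aabbab$abbaaa  a
    5  ab$abbaaaaabb  b
    6  abbaaaaabbab$  $
    7  abbab$abbaaaa  a
    8  b$abbaaaaabba  a
    9  baaaaabbab$ab  b
   10  bab$abbaaaaab  b
   11  bbaaaaabbab$a  a
   12  bbab$abbaaaaa  a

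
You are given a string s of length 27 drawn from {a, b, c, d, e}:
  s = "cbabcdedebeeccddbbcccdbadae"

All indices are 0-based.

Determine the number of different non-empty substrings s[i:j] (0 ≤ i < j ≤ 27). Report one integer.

347

rank→(start, suffix):
  0 → (2, 'abcdedebeeccddbbcccdbadae')
  1 → (23, 'adae')
  2 → (25, 'ae')
  3 → (1, 'babcdedebeeccddbbcccdbadae')
  4 → (22, 'badae')
  5 → (16, 'bbcccdbadae')
  6 → (17, 'bcccdbadae')
  7 → (3, 'bcdedebeeccddbbcccdbadae')
  8 → (9, 'beeccddbbcccdbadae')
  9 → (0, 'cbabcdedebeeccddbbcccdbadae')
  10 → (18, 'cccdbadae')
  11 → (19, 'ccdbadae')
  12 → (12, 'ccddbbcccdbadae')
  13 → (20, 'cdbadae')
  14 → (13, 'cddbbcccdbadae')
  15 → (4, 'cdedebeeccddbbcccdbadae')
  16 → (24, 'dae')
  17 → (21, 'dbadae')
  18 → (15, 'dbbcccdbadae')
  19 → (14, 'ddbbcccdbadae')
  20 → (7, 'debeeccddbbcccdbadae')
  21 → (5, 'dedebeeccddbbcccdbadae')
  22 → (26, 'e')
  23 → (8, 'ebeeccddbbcccdbadae')
  24 → (11, 'eccddbbcccdbadae')
  25 → (6, 'edebeeccddbbcccdbadae')
  26 → (10, 'eeccddbbcccdbadae')

SA = [2, 23, 25, 1, 22, 16, 17, 3, 9, 0, 18, 19, 12, 20, 13, 4, 24, 21, 15, 14, 7, 5, 26, 8, 11, 6, 10]
rank  pair      lcp
   1  s[2:],s[23:]  1  'a'
   2  s[23:],s[25:]  1  'a'
   3  s[25:],s[1:]  0  ''
   4  s[1:],s[22:]  2  'ba'
   5  s[22:],s[16:]  1  'b'
   6  s[16:],s[17:]  1  'b'
   7  s[17:],s[3:]  2  'bc'
   8  s[3:],s[9:]  1  'b'
   9  s[9:],s[0:]  0  ''
  10  s[0:],s[18:]  1  'c'
  11  s[18:],s[19:]  2  'cc'
  12  s[19:],s[12:]  3  'ccd'
  13  s[12:],s[20:]  1  'c'
  14  s[20:],s[13:]  2  'cd'
  15  s[13:],s[4:]  2  'cd'
  16  s[4:],s[24:]  0  ''
  17  s[24:],s[21:]  1  'd'
  18  s[21:],s[15:]  2  'db'
  19  s[15:],s[14:]  1  'd'
  20  s[14:],s[7:]  1  'd'
  21  s[7:],s[5:]  2  'de'
  22  s[5:],s[26:]  0  ''
  23  s[26:],s[8:]  1  'e'
  24  s[8:],s[11:]  1  'e'
  25  s[11:],s[6:]  1  'e'
  26  s[6:],s[10:]  1  'e'

n(n+1)/2 = 27·28/2 = 378
Σ LCP = 0 + 1 + 1 + 0 + 2 + 1 + 1 + 2 + 1 + 0 + 1 + 2 + 3 + 1 + 2 + 2 + 0 + 1 + 2 + 1 + 1 + 2 + 0 + 1 + 1 + 1 + 1 = 31
distinct = 378 − 31 = 347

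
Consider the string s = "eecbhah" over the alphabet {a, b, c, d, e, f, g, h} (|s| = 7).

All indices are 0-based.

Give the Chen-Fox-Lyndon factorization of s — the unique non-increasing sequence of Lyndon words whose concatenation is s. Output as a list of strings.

["e", "e", "c", "bh", "ah"]

emit factor 1: 'e' (i=0, period=1)
emit factor 2: 'e' (i=1, period=1)
emit factor 3: 'c' (i=2, period=1)
emit factor 4: 'bh' (i=3, period=2)
emit factor 5: 'ah' (i=5, period=2)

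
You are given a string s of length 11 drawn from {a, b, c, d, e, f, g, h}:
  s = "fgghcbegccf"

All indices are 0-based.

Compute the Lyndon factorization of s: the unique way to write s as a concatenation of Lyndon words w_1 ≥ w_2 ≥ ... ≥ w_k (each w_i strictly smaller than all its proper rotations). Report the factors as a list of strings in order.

emit factor 1: 'fggh' (i=0, period=4)
emit factor 2: 'c' (i=4, period=1)
emit factor 3: 'begccf' (i=5, period=6)

["fggh", "c", "begccf"]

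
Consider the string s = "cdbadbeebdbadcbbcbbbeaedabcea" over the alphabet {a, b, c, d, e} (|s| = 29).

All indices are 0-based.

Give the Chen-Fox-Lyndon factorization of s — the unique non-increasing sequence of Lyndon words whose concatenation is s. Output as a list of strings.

emit factor 1: 'cd' (i=0, period=2)
emit factor 2: 'b' (i=2, period=1)
emit factor 3: 'adbeebdbadcbbcbbbeaed' (i=3, period=21)
emit factor 4: 'abce' (i=24, period=4)
emit factor 5: 'a' (i=28, period=1)

["cd", "b", "adbeebdbadcbbcbbbeaed", "abce", "a"]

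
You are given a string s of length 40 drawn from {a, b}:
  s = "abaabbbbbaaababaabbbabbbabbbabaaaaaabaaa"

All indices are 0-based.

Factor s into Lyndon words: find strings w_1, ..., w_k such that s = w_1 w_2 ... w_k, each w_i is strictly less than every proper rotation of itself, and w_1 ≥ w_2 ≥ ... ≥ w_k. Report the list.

emit factor 1: 'ab' (i=0, period=2)
emit factor 2: 'aabbbbb' (i=2, period=7)
emit factor 3: 'aaababaabbbabbbabbbab' (i=9, period=21)
emit factor 4: 'aaaaaab' (i=30, period=7)
emit factor 5: 'a' (i=37, period=1)
emit factor 6: 'a' (i=38, period=1)
emit factor 7: 'a' (i=39, period=1)

["ab", "aabbbbb", "aaababaabbbabbbabbbab", "aaaaaab", "a", "a", "a"]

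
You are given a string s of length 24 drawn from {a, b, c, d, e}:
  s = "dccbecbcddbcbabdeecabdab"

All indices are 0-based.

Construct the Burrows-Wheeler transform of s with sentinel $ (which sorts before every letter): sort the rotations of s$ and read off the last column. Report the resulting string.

bdcbacdcaacebecdbbd$cbebd

rank  rotation                   last
    0  $dccbecbcddbcbabdeecabdab  b
    1  ab$dccbecbcddbcbabdeecabd  d
    2  abdab$dccbecbcddbcbabdeec  c
    3  abdeecabdab$dccbecbcddbcb  b
    4  b$dccbecbcddbcbabdeecabda  a
    5  babdeecabdab$dccbecbcddbc  c
    6  bcbabdeecabdab$dccbecbcdd  d
    7  bcddbcbabdeecabdab$dccbec  c
    8  bdab$dccbecbcddbcbabdeeca  a
    9  bdeecabdab$dccbecbcddbcba  a
   10  becbcddbcbabdeecabdab$dcc  c
   11  cabdab$dccbecbcddbcbabdee  e
   12  cbabdeecabdab$dccbecbcddb  b
   13  cbcddbcbabdeecabdab$dccbe  e
   14  cbecbcddbcbabdeecabdab$dc  c
   15  ccbecbcddbcbabdeecabdab$d  d
   16  cddbcbabdeecabdab$dccbecb  b
   17  dab$dccbecbcddbcbabdeecab  b
   18  dbcbabdeecabdab$dccbecbcd  d
   19  dccbecbcddbcbabdeecabdab$  $
   20  ddbcbabdeecabdab$dccbecbc  c
   21  deecabdab$dccbecbcddbcbab  b
   22  ecabdab$dccbecbcddbcbabde  e
   23  ecbcddbcbabdeecabdab$dccb  b
   24  eecabdab$dccbecbcddbcbabd  d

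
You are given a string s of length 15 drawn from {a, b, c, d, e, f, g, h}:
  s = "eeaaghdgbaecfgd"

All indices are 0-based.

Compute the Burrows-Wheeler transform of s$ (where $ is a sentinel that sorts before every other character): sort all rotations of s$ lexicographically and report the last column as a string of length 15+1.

debageghea$cdfag

rank  rotation          last
    0  $eeaaghdgbaecfgd  d
    1  aaghdgbaecfgd$ee  e
    2  aecfgd$eeaaghdgb  b
    3  aghdgbaecfgd$eea  a
    4  baecfgd$eeaaghdg  g
    5  cfgd$eeaaghdgbae  e
    6  d$eeaaghdgbaecfg  g
    7  dgbaecfgd$eeaagh  h
    8  eaaghdgbaecfgd$e  e
    9  ecfgd$eeaaghdgba  a
   10  eeaaghdgbaecfgd$  $
   11  fgd$eeaaghdgbaec  c
   12  gbaecfgd$eeaaghd  d
   13  gd$eeaaghdgbaecf  f
   14  ghdgbaecfgd$eeaa  a
   15  hdgbaecfgd$eeaag  g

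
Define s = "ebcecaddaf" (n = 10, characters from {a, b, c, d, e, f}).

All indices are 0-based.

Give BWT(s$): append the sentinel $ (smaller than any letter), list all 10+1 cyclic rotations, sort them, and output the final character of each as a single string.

rank  rotation     last
    0  $ebcecaddaf  f
    1  addaf$ebcec  c
    2  af$ebcecadd  d
    3  bcecaddaf$e  e
    4  caddaf$ebce  e
    5  cecaddaf$eb  b
    6  daf$ebcecad  d
    7  ddaf$ebceca  a
    8  ebcecaddaf$  $
    9  ecaddaf$ebc  c
   10  f$ebcecadda  a

fcdeebda$ca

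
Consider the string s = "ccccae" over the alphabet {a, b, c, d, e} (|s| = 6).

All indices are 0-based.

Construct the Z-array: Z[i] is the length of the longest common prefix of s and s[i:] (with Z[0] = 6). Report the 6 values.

[6, 3, 2, 1, 0, 0]

Z[0]=6
i=1: fresh scan; Z[1]=3 scan→box=[1,4)
i=2: min(r-i=2, Z[1]=3)=2; Z[2]=2
i=3: min(r-i=1, Z[2]=2)=1; Z[3]=1
i=4: fresh scan; Z[4]=0
i=5: fresh scan; Z[5]=0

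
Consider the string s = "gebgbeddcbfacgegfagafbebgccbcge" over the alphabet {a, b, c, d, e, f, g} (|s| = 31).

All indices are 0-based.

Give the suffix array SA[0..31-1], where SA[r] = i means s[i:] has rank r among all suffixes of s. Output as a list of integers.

sorted suffixes:
  #0 SA[0]=11  'acgegfagafbebgccbcge'
  #1 SA[1]=19  'afbebgccbcge'
  #2 SA[2]=17  'agafbebgccbcge'
  #3 SA[3]=27  'bcge'
  #4 SA[4]=21  'bebgccbcge'
  #5 SA[5]=4  'beddcbfacgegfagafbebgccbcge'
  #6 SA[6]=9  'bfacgegfagafbebgccbcge'
  #7 SA[7]=2  'bgbeddcbfacgegfagafbebgccbcge'
  #8 SA[8]=23  'bgccbcge'
  #9 SA[9]=26  'cbcge'
  #10 SA[10]=8  'cbfacgegfagafbebgccbcge'
  #11 SA[11]=25  'ccbcge'
  #12 SA[12]=28  'cge'
  #13 SA[13]=12  'cgegfagafbebgccbcge'
  #14 SA[14]=7  'dcbfacgegfagafbebgccbcge'
  #15 SA[15]=6  'ddcbfacgegfagafbebgccbcge'
  #16 SA[16]=30  'e'
  #17 SA[17]=1  'ebgbeddcbfacgegfagafbebgccbcge'
  #18 SA[18]=22  'ebgccbcge'
  #19 SA[19]=5  'eddcbfacgegfagafbebgccbcge'
  #20 SA[20]=14  'egfagafbebgccbcge'
  #21 SA[21]=10  'facgegfagafbebgccbcge'
  #22 SA[22]=16  'fagafbebgccbcge'
  #23 SA[23]=20  'fbebgccbcge'
  #24 SA[24]=18  'gafbebgccbcge'
  #25 SA[25]=3  'gbeddcbfacgegfagafbebgccbcge'
  #26 SA[26]=24  'gccbcge'
  #27 SA[27]=29  'ge'
  #28 SA[28]=0  'gebgbeddcbfacgegfagafbebgccbcge'
  #29 SA[29]=13  'gegfagafbebgccbcge'
  #30 SA[30]=15  'gfagafbebgccbcge'

[11, 19, 17, 27, 21, 4, 9, 2, 23, 26, 8, 25, 28, 12, 7, 6, 30, 1, 22, 5, 14, 10, 16, 20, 18, 3, 24, 29, 0, 13, 15]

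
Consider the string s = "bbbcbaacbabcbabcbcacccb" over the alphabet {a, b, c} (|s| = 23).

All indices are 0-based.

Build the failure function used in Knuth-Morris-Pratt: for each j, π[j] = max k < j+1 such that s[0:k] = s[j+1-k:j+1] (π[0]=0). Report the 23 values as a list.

π[0] = 0
j=1 s[j]='b': π[1]=1 (border 'b')
j=2 s[j]='b': π[2]=2 (border 'bb')
j=3 s[j]='c': k: 2→1→0; π[3]=0 (border '')
j=4 s[j]='b': π[4]=1 (border 'b')
j=5 s[j]='a': k: 1→0; π[5]=0 (border '')
j=6 s[j]='a': π[6]=0 (border '')
j=7 s[j]='c': π[7]=0 (border '')
j=8 s[j]='b': π[8]=1 (border 'b')
j=9 s[j]='a': k: 1→0; π[9]=0 (border '')
j=10 s[j]='b': π[10]=1 (border 'b')
j=11 s[j]='c': k: 1→0; π[11]=0 (border '')
j=12 s[j]='b': π[12]=1 (border 'b')
j=13 s[j]='a': k: 1→0; π[13]=0 (border '')
j=14 s[j]='b': π[14]=1 (border 'b')
j=15 s[j]='c': k: 1→0; π[15]=0 (border '')
j=16 s[j]='b': π[16]=1 (border 'b')
j=17 s[j]='c': k: 1→0; π[17]=0 (border '')
j=18 s[j]='a': π[18]=0 (border '')
j=19 s[j]='c': π[19]=0 (border '')
j=20 s[j]='c': π[20]=0 (border '')
j=21 s[j]='c': π[21]=0 (border '')
j=22 s[j]='b': π[22]=1 (border 'b')

[0, 1, 2, 0, 1, 0, 0, 0, 1, 0, 1, 0, 1, 0, 1, 0, 1, 0, 0, 0, 0, 0, 1]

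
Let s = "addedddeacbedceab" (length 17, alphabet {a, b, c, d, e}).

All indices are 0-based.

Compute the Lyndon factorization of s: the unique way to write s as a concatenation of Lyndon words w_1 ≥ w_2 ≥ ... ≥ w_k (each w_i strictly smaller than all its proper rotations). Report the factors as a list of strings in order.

emit factor 1: 'addeddde' (i=0, period=8)
emit factor 2: 'acbedce' (i=8, period=7)
emit factor 3: 'ab' (i=15, period=2)

["addeddde", "acbedce", "ab"]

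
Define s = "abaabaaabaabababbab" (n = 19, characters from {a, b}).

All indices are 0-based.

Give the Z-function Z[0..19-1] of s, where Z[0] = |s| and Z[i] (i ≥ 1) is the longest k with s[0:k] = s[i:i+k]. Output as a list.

[19, 0, 1, 4, 0, 1, 1, 6, 0, 1, 3, 0, 3, 0, 2, 0, 0, 2, 0]

Z[0]=19
i=1: fresh scan; Z[1]=0
i=2: fresh scan; Z[2]=1 scan→box=[2,3)
i=3: fresh scan; Z[3]=4 scan→box=[3,7)
i=4: min(r-i=3, Z[1]=0)=0; Z[4]=0
i=5: min(r-i=2, Z[2]=1)=1; Z[5]=1
i=6: min(r-i=1, Z[3]=4)=1; Z[6]=1
i=7: fresh scan; Z[7]=6 scan→box=[7,13)
i=8: min(r-i=5, Z[1]=0)=0; Z[8]=0
i=9: min(r-i=4, Z[2]=1)=1; Z[9]=1
i=10: min(r-i=3, Z[3]=4)=3; Z[10]=3
i=11: min(r-i=2, Z[4]=0)=0; Z[11]=0
i=12: min(r-i=1, Z[5]=1)=1; Z[12]=3 scan→box=[12,15)
i=13: min(r-i=2, Z[1]=0)=0; Z[13]=0
i=14: min(r-i=1, Z[2]=1)=1; Z[14]=2 scan→box=[14,16)
i=15: min(r-i=1, Z[1]=0)=0; Z[15]=0
i=16: fresh scan; Z[16]=0
i=17: fresh scan; Z[17]=2 scan→box=[17,19)
i=18: min(r-i=1, Z[1]=0)=0; Z[18]=0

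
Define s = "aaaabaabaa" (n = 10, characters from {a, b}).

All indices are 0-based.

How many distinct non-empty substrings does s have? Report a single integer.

rank | idx | suffix
   0 |   9 | a
   1 |   8 | aa
   2 |   0 | aaaabaabaa
   3 |   1 | aaabaabaa
   4 |   5 | aabaa
   5 |   2 | aabaabaa
   6 |   6 | abaa
   7 |   3 | abaabaa
   8 |   7 | baa
   9 |   4 | baabaa

SA = [9, 8, 0, 1, 5, 2, 6, 3, 7, 4]
rank  pair      lcp
   1  s[9:],s[8:]  1  'a'
   2  s[8:],s[0:]  2  'aa'
   3  s[0:],s[1:]  3  'aaa'
   4  s[1:],s[5:]  2  'aa'
   5  s[5:],s[2:]  5  'aabaa'
   6  s[2:],s[6:]  1  'a'
   7  s[6:],s[3:]  4  'abaa'
   8  s[3:],s[7:]  0  ''
   9  s[7:],s[4:]  3  'baa'

n(n+1)/2 = 10·11/2 = 55
Σ LCP = 0 + 1 + 2 + 3 + 2 + 5 + 1 + 4 + 0 + 3 = 21
distinct = 55 − 21 = 34

34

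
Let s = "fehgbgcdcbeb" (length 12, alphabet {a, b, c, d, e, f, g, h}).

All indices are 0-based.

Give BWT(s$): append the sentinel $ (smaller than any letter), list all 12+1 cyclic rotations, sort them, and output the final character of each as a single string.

rank  rotation       last
    0  $fehgbgcdcbeb  b
    1  b$fehgbgcdcbe  e
    2  beb$fehgbgcdc  c
    3  bgcdcbeb$fehg  g
    4  cbeb$fehgbgcd  d
    5  cdcbeb$fehgbg  g
    6  dcbeb$fehgbgc  c
    7  eb$fehgbgcdcb  b
    8  ehgbgcdcbeb$f  f
    9  fehgbgcdcbeb$  $
   10  gbgcdcbeb$feh  h
   11  gcdcbeb$fehgb  b
   12  hgbgcdcbeb$fe  e

becgdgcbf$hbe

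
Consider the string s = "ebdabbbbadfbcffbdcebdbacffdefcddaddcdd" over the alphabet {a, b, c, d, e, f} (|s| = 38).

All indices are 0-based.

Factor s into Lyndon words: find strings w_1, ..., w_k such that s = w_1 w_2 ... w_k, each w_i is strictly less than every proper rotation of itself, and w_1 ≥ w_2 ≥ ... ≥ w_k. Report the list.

emit factor 1: 'e' (i=0, period=1)
emit factor 2: 'bd' (i=1, period=2)
emit factor 3: 'abbbbadfbcffbdcebdbacffdefcddaddcdd' (i=3, period=35)

["e", "bd", "abbbbadfbcffbdcebdbacffdefcddaddcdd"]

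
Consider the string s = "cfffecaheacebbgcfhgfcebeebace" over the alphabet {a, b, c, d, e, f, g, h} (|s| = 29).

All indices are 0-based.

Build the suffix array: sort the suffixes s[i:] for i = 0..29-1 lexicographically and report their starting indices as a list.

[26, 9, 6, 25, 12, 22, 13, 5, 27, 10, 20, 0, 15, 28, 8, 24, 11, 21, 4, 23, 19, 3, 2, 1, 16, 14, 18, 7, 17]

rank | idx | suffix
   0 |  26 | ace
   1 |   9 | acebbgcfhgfcebeebace
   2 |   6 | aheacebbgcfhgfcebeebace
   3 |  25 | bace
   4 |  12 | bbgcfhgfcebeebace
   5 |  22 | beebace
   6 |  13 | bgcfhgfcebeebace
   7 |   5 | caheacebbgcfhgfcebeebace
   8 |  27 | ce
   9 |  10 | cebbgcfhgfcebeebace
  10 |  20 | cebeebace
  11 |   0 | cfffecaheacebbgcfhgfcebeebace
  12 |  15 | cfhgfcebeebace
  13 |  28 | e
  14 |   8 | eacebbgcfhgfcebeebace
  15 |  24 | ebace
  16 |  11 | ebbgcfhgfcebeebace
  17 |  21 | ebeebace
  18 |   4 | ecaheacebbgcfhgfcebeebace
  19 |  23 | eebace
  20 |  19 | fcebeebace
  21 |   3 | fecaheacebbgcfhgfcebeebace
  22 |   2 | ffecaheacebbgcfhgfcebeebace
  23 |   1 | fffecaheacebbgcfhgfcebeebace
  24 |  16 | fhgfcebeebace
  25 |  14 | gcfhgfcebeebace
  26 |  18 | gfcebeebace
  27 |   7 | heacebbgcfhgfcebeebace
  28 |  17 | hgfcebeebace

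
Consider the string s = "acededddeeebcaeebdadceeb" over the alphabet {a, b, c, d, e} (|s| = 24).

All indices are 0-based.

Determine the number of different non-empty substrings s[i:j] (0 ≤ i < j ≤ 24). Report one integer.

270

sorted suffixes:
  #0 SA[0]=0  'acededddeeebcaeebdadceeb'
  #1 SA[1]=18  'adceeb'
  #2 SA[2]=13  'aeebdadceeb'
  #3 SA[3]=23  'b'
  #4 SA[4]=11  'bcaeebdadceeb'
  #5 SA[5]=16  'bdadceeb'
  #6 SA[6]=12  'caeebdadceeb'
  #7 SA[7]=1  'cededddeeebcaeebdadceeb'
  #8 SA[8]=20  'ceeb'
  #9 SA[9]=17  'dadceeb'
  #10 SA[10]=19  'dceeb'
  #11 SA[11]=5  'dddeeebcaeebdadceeb'
  #12 SA[12]=6  'ddeeebcaeebdadceeb'
  #13 SA[13]=3  'dedddeeebcaeebdadceeb'
  #14 SA[14]=7  'deeebcaeebdadceeb'
  #15 SA[15]=22  'eb'
  #16 SA[16]=10  'ebcaeebdadceeb'
  #17 SA[17]=15  'ebdadceeb'
  #18 SA[18]=4  'edddeeebcaeebdadceeb'
  #19 SA[19]=2  'ededddeeebcaeebdadceeb'
  #20 SA[20]=21  'eeb'
  #21 SA[21]=9  'eebcaeebdadceeb'
  #22 SA[22]=14  'eebdadceeb'
  #23 SA[23]=8  'eeebcaeebdadceeb'

SA = [0, 18, 13, 23, 11, 16, 12, 1, 20, 17, 19, 5, 6, 3, 7, 22, 10, 15, 4, 2, 21, 9, 14, 8]
[i] adj suffixes → lcp
  [1] 0/18 → 1 ('a')
  [2] 18/13 → 1 ('a')
  [3] 13/23 → 0 ('')
  [4] 23/11 → 1 ('b')
  [5] 11/16 → 1 ('b')
  [6] 16/12 → 0 ('')
  [7] 12/1 → 1 ('c')
  [8] 1/20 → 2 ('ce')
  [9] 20/17 → 0 ('')
  [10] 17/19 → 1 ('d')
  [11] 19/5 → 1 ('d')
  [12] 5/6 → 2 ('dd')
  [13] 6/3 → 1 ('d')
  [14] 3/7 → 2 ('de')
  [15] 7/22 → 0 ('')
  [16] 22/10 → 2 ('eb')
  [17] 10/15 → 2 ('eb')
  [18] 15/4 → 1 ('e')
  [19] 4/2 → 2 ('ed')
  [20] 2/21 → 1 ('e')
  [21] 21/9 → 3 ('eeb')
  [22] 9/14 → 3 ('eeb')
  [23] 14/8 → 2 ('ee')

n(n+1)/2 = 24·25/2 = 300
Σ LCP = 0 + 1 + 1 + 0 + 1 + 1 + 0 + 1 + 2 + 0 + 1 + 1 + 2 + 1 + 2 + 0 + 2 + 2 + 1 + 2 + 1 + 3 + 3 + 2 = 30
distinct = 300 − 30 = 270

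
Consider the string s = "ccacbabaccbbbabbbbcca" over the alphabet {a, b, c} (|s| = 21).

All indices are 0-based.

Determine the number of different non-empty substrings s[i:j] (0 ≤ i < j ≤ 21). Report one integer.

sorted suffixes:
  #0 SA[0]=20  'a'
  #1 SA[1]=5  'abaccbbbabbbbcca'
  #2 SA[2]=13  'abbbbcca'
  #3 SA[3]=2  'acbabaccbbbabbbbcca'
  #4 SA[4]=7  'accbbbabbbbcca'
  #5 SA[5]=4  'babaccbbbabbbbcca'
  #6 SA[6]=12  'babbbbcca'
  #7 SA[7]=6  'baccbbbabbbbcca'
  #8 SA[8]=11  'bbabbbbcca'
  #9 SA[9]=10  'bbbabbbbcca'
  #10 SA[10]=14  'bbbbcca'
  #11 SA[11]=15  'bbbcca'
  #12 SA[12]=16  'bbcca'
  #13 SA[13]=17  'bcca'
  #14 SA[14]=19  'ca'
  #15 SA[15]=1  'cacbabaccbbbabbbbcca'
  #16 SA[16]=3  'cbabaccbbbabbbbcca'
  #17 SA[17]=9  'cbbbabbbbcca'
  #18 SA[18]=18  'cca'
  #19 SA[19]=0  'ccacbabaccbbbabbbbcca'
  #20 SA[20]=8  'ccbbbabbbbcca'

SA = [20, 5, 13, 2, 7, 4, 12, 6, 11, 10, 14, 15, 16, 17, 19, 1, 3, 9, 18, 0, 8]
i: (SA[i-1],SA[i]) lcp shared
  1: (20,5) 1 'a'
  2: (5,13) 2 'ab'
  3: (13,2) 1 'a'
  4: (2,7) 2 'ac'
  5: (7,4) 0 ''
  6: (4,12) 3 'bab'
  7: (12,6) 2 'ba'
  8: (6,11) 1 'b'
  9: (11,10) 2 'bb'
  10: (10,14) 3 'bbb'
  11: (14,15) 3 'bbb'
  12: (15,16) 2 'bb'
  13: (16,17) 1 'b'
  14: (17,19) 0 ''
  15: (19,1) 2 'ca'
  16: (1,3) 1 'c'
  17: (3,9) 2 'cb'
  18: (9,18) 1 'c'
  19: (18,0) 3 'cca'
  20: (0,8) 2 'cc'

n(n+1)/2 = 21·22/2 = 231
Σ LCP = 0 + 1 + 2 + 1 + 2 + 0 + 3 + 2 + 1 + 2 + 3 + 3 + 2 + 1 + 0 + 2 + 1 + 2 + 1 + 3 + 2 = 34
distinct = 231 − 34 = 197

197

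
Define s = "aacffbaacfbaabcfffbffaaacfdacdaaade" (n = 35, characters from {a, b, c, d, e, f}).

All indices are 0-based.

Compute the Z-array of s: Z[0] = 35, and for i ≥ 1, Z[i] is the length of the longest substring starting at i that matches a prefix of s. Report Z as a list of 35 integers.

[35, 1, 0, 0, 0, 0, 4, 1, 0, 0, 0, 2, 1, 0, 0, 0, 0, 0, 0, 0, 0, 2, 4, 1, 0, 0, 0, 1, 0, 0, 2, 2, 1, 0, 0]

Z[0]=35
i=1: fresh scan; Z[1]=1 grow→box=[1,2)
i=2: fresh scan; Z[2]=0
i=3: fresh scan; Z[3]=0
i=4: fresh scan; Z[4]=0
i=5: fresh scan; Z[5]=0
i=6: fresh scan; Z[6]=4 grow→box=[6,10)
i=7: min(r-i=3, Z[1]=1)=1; Z[7]=1
i=8: min(r-i=2, Z[2]=0)=0; Z[8]=0
i=9: min(r-i=1, Z[3]=0)=0; Z[9]=0
i=10: fresh scan; Z[10]=0
i=11: fresh scan; Z[11]=2 grow→box=[11,13)
i=12: min(r-i=1, Z[1]=1)=1; Z[12]=1
i=13: fresh scan; Z[13]=0
i=14: fresh scan; Z[14]=0
i=15: fresh scan; Z[15]=0
i=16: fresh scan; Z[16]=0
i=17: fresh scan; Z[17]=0
i=18: fresh scan; Z[18]=0
i=19: fresh scan; Z[19]=0
i=20: fresh scan; Z[20]=0
i=21: fresh scan; Z[21]=2 grow→box=[21,23)
i=22: min(r-i=1, Z[1]=1)=1; Z[22]=4 grow→box=[22,26)
i=23: min(r-i=3, Z[1]=1)=1; Z[23]=1
i=24: min(r-i=2, Z[2]=0)=0; Z[24]=0
i=25: min(r-i=1, Z[3]=0)=0; Z[25]=0
i=26: fresh scan; Z[26]=0
i=27: fresh scan; Z[27]=1 grow→box=[27,28)
i=28: fresh scan; Z[28]=0
i=29: fresh scan; Z[29]=0
i=30: fresh scan; Z[30]=2 grow→box=[30,32)
i=31: min(r-i=1, Z[1]=1)=1; Z[31]=2 grow→box=[31,33)
i=32: min(r-i=1, Z[1]=1)=1; Z[32]=1
i=33: fresh scan; Z[33]=0
i=34: fresh scan; Z[34]=0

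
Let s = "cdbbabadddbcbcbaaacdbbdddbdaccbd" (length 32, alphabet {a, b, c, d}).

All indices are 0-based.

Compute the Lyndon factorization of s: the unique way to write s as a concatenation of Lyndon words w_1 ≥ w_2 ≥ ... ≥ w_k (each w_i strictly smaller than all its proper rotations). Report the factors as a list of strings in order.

emit factor 1: 'cd' (i=0, period=2)
emit factor 2: 'b' (i=2, period=1)
emit factor 3: 'b' (i=3, period=1)
emit factor 4: 'abadddbcbcb' (i=4, period=11)
emit factor 5: 'aaacdbbdddbdaccbd' (i=15, period=17)

["cd", "b", "b", "abadddbcbcb", "aaacdbbdddbdaccbd"]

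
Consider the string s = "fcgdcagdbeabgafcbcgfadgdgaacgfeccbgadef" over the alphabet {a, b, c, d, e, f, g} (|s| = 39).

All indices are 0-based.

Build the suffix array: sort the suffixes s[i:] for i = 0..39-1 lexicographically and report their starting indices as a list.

[25, 10, 26, 35, 20, 13, 5, 16, 8, 33, 11, 4, 15, 32, 31, 1, 17, 27, 7, 3, 36, 23, 21, 9, 30, 37, 38, 19, 14, 0, 29, 24, 34, 12, 6, 2, 22, 18, 28]

sorted suffixes:
  #0 SA[0]=25  'aacgfeccbgadef'
  #1 SA[1]=10  'abgafcbcgfadgdgaacgfeccbgadef'
  #2 SA[2]=26  'acgfeccbgadef'
  #3 SA[3]=35  'adef'
  #4 SA[4]=20  'adgdgaacgfeccbgadef'
  #5 SA[5]=13  'afcbcgfadgdgaacgfeccbgadef'
  #6 SA[6]=5  'agdbeabgafcbcgfadgdgaacgfeccbgadef'
  #7 SA[7]=16  'bcgfadgdgaacgfeccbgadef'
  #8 SA[8]=8  'beabgafcbcgfadgdgaacgfeccbgadef'
  #9 SA[9]=33  'bgadef'
  #10 SA[10]=11  'bgafcbcgfadgdgaacgfeccbgadef'
  #11 SA[11]=4  'cagdbeabgafcbcgfadgdgaacgfeccbgadef'
  #12 SA[12]=15  'cbcgfadgdgaacgfeccbgadef'
  #13 SA[13]=32  'cbgadef'
  #14 SA[14]=31  'ccbgadef'
  #15 SA[15]=1  'cgdcagdbeabgafcbcgfadgdgaacgfeccbgadef'
  #16 SA[16]=17  'cgfadgdgaacgfeccbgadef'
  #17 SA[17]=27  'cgfeccbgadef'
  #18 SA[18]=7  'dbeabgafcbcgfadgdgaacgfeccbgadef'
  #19 SA[19]=3  'dcagdbeabgafcbcgfadgdgaacgfeccbgadef'
  #20 SA[20]=36  'def'
  #21 SA[21]=23  'dgaacgfeccbgadef'
  #22 SA[22]=21  'dgdgaacgfeccbgadef'
  #23 SA[23]=9  'eabgafcbcgfadgdgaacgfeccbgadef'
  #24 SA[24]=30  'eccbgadef'
  #25 SA[25]=37  'ef'
  #26 SA[26]=38  'f'
  #27 SA[27]=19  'fadgdgaacgfeccbgadef'
  #28 SA[28]=14  'fcbcgfadgdgaacgfeccbgadef'
  #29 SA[29]=0  'fcgdcagdbeabgafcbcgfadgdgaacgfeccbgadef'
  #30 SA[30]=29  'feccbgadef'
  #31 SA[31]=24  'gaacgfeccbgadef'
  #32 SA[32]=34  'gadef'
  #33 SA[33]=12  'gafcbcgfadgdgaacgfeccbgadef'
  #34 SA[34]=6  'gdbeabgafcbcgfadgdgaacgfeccbgadef'
  #35 SA[35]=2  'gdcagdbeabgafcbcgfadgdgaacgfeccbgadef'
  #36 SA[36]=22  'gdgaacgfeccbgadef'
  #37 SA[37]=18  'gfadgdgaacgfeccbgadef'
  #38 SA[38]=28  'gfeccbgadef'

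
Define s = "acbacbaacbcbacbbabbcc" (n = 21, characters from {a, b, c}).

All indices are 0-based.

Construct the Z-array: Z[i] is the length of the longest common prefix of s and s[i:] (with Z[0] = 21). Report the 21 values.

[21, 0, 0, 4, 0, 0, 1, 3, 0, 0, 0, 0, 3, 0, 0, 0, 1, 0, 0, 0, 0]

Z[0]=21
i=1: i≥r, start 0; Z[1]=0
i=2: i≥r, start 0; Z[2]=0
i=3: i≥r, start 0; Z[3]=4 extend→box=[3,7)
i=4: min(r-i=3, Z[1]=0)=0; Z[4]=0
i=5: min(r-i=2, Z[2]=0)=0; Z[5]=0
i=6: min(r-i=1, Z[3]=4)=1; Z[6]=1
i=7: i≥r, start 0; Z[7]=3 extend→box=[7,10)
i=8: min(r-i=2, Z[1]=0)=0; Z[8]=0
i=9: min(r-i=1, Z[2]=0)=0; Z[9]=0
i=10: i≥r, start 0; Z[10]=0
i=11: i≥r, start 0; Z[11]=0
i=12: i≥r, start 0; Z[12]=3 extend→box=[12,15)
i=13: min(r-i=2, Z[1]=0)=0; Z[13]=0
i=14: min(r-i=1, Z[2]=0)=0; Z[14]=0
i=15: i≥r, start 0; Z[15]=0
i=16: i≥r, start 0; Z[16]=1 extend→box=[16,17)
i=17: i≥r, start 0; Z[17]=0
i=18: i≥r, start 0; Z[18]=0
i=19: i≥r, start 0; Z[19]=0
i=20: i≥r, start 0; Z[20]=0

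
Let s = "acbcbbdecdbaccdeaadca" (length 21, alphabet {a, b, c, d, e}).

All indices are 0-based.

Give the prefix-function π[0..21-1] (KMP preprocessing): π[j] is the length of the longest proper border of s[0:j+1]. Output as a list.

π[0] = 0
j=1 s[j]='c': π[1]=0 (border '')
j=2 s[j]='b': π[2]=0 (border '')
j=3 s[j]='c': π[3]=0 (border '')
j=4 s[j]='b': π[4]=0 (border '')
j=5 s[j]='b': π[5]=0 (border '')
j=6 s[j]='d': π[6]=0 (border '')
j=7 s[j]='e': π[7]=0 (border '')
j=8 s[j]='c': π[8]=0 (border '')
j=9 s[j]='d': π[9]=0 (border '')
j=10 s[j]='b': π[10]=0 (border '')
j=11 s[j]='a': π[11]=1 (border 'a')
j=12 s[j]='c': π[12]=2 (border 'ac')
j=13 s[j]='c': k: 2→0; π[13]=0 (border '')
j=14 s[j]='d': π[14]=0 (border '')
j=15 s[j]='e': π[15]=0 (border '')
j=16 s[j]='a': π[16]=1 (border 'a')
j=17 s[j]='a': k: 1→0; π[17]=1 (border 'a')
j=18 s[j]='d': k: 1→0; π[18]=0 (border '')
j=19 s[j]='c': π[19]=0 (border '')
j=20 s[j]='a': π[20]=1 (border 'a')

[0, 0, 0, 0, 0, 0, 0, 0, 0, 0, 0, 1, 2, 0, 0, 0, 1, 1, 0, 0, 1]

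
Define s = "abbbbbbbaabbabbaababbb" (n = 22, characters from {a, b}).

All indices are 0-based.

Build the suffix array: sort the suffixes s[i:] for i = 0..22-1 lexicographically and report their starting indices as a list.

sorted suffixes:
  #0 SA[0]=15  'aababbb'
  #1 SA[1]=8  'aabbabbaababbb'
  #2 SA[2]=16  'ababbb'
  #3 SA[3]=12  'abbaababbb'
  #4 SA[4]=9  'abbabbaababbb'
  #5 SA[5]=18  'abbb'
  #6 SA[6]=0  'abbbbbbbaabbabbaababbb'
  #7 SA[7]=21  'b'
  #8 SA[8]=14  'baababbb'
  #9 SA[9]=7  'baabbabbaababbb'
  #10 SA[10]=11  'babbaababbb'
  #11 SA[11]=17  'babbb'
  #12 SA[12]=20  'bb'
  #13 SA[13]=13  'bbaababbb'
  #14 SA[14]=6  'bbaabbabbaababbb'
  #15 SA[15]=10  'bbabbaababbb'
  #16 SA[16]=19  'bbb'
  #17 SA[17]=5  'bbbaabbabbaababbb'
  #18 SA[18]=4  'bbbbaabbabbaababbb'
  #19 SA[19]=3  'bbbbbaabbabbaababbb'
  #20 SA[20]=2  'bbbbbbaabbabbaababbb'
  #21 SA[21]=1  'bbbbbbbaabbabbaababbb'

[15, 8, 16, 12, 9, 18, 0, 21, 14, 7, 11, 17, 20, 13, 6, 10, 19, 5, 4, 3, 2, 1]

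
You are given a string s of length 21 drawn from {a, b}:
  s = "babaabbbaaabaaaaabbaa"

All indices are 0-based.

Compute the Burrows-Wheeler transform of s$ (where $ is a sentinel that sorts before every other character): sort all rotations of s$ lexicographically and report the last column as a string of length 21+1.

aabbabaaababaababa$aba

rank  rotation                last
    0  $babaabbbaaabaaaaabbaa  a
    1  a$babaabbbaaabaaaaabba  a
    2  aa$babaabbbaaabaaaaabb  b
    3  aaaaabbaa$babaabbbaaab  b
    4  aaaabbaa$babaabbbaaaba  a
    5  aaabaaaaabbaa$babaabbb  b
    6  aaabbaa$babaabbbaaabaa  a
    7  aabaaaaabbaa$babaabbba  a
    8  aabbaa$babaabbbaaabaaa  a
    9  aabbbaaabaaaaabbaa$bab  b
   10  abaaaaabbaa$babaabbbaa  a
   11  abaabbbaaabaaaaabbaa$b  b
   12  abbaa$babaabbbaaabaaaa  a
   13  abbbaaabaaaaabbaa$baba  a
   14  baa$babaabbbaaabaaaaab  b
   15  baaaaabbaa$babaabbbaaa  a
   16  baaabaaaaabbaa$babaabb  b
   17  baabbbaaabaaaaabbaa$ba  a
   18  babaabbbaaabaaaaabbaa$  $
   19  bbaa$babaabbbaaabaaaaa  a
   20  bbaaabaaaaabbaa$babaab  b
   21  bbbaaabaaaaabbaa$babaa  a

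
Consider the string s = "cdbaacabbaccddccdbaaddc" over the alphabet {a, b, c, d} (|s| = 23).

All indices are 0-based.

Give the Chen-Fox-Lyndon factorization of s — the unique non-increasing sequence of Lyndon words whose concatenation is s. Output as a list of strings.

emit factor 1: 'cd' (i=0, period=2)
emit factor 2: 'b' (i=2, period=1)
emit factor 3: 'aacabbaccddccdbaaddc' (i=3, period=20)

["cd", "b", "aacabbaccddccdbaaddc"]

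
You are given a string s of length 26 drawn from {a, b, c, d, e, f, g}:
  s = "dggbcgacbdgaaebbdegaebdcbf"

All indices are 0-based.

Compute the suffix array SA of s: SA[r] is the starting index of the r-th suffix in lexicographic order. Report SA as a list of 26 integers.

[11, 6, 12, 19, 14, 3, 21, 15, 8, 24, 7, 23, 4, 22, 16, 9, 0, 13, 20, 17, 25, 10, 5, 18, 2, 1]

rank→(start, suffix):
  0 → (11, 'aaebbdegaebdcbf')
  1 → (6, 'acbdgaaebbdegaebdcbf')
  2 → (12, 'aebbdegaebdcbf')
  3 → (19, 'aebdcbf')
  4 → (14, 'bbdegaebdcbf')
  5 → (3, 'bcgacbdgaaebbdegaebdcbf')
  6 → (21, 'bdcbf')
  7 → (15, 'bdegaebdcbf')
  8 → (8, 'bdgaaebbdegaebdcbf')
  9 → (24, 'bf')
  10 → (7, 'cbdgaaebbdegaebdcbf')
  11 → (23, 'cbf')
  12 → (4, 'cgacbdgaaebbdegaebdcbf')
  13 → (22, 'dcbf')
  14 → (16, 'degaebdcbf')
  15 → (9, 'dgaaebbdegaebdcbf')
  16 → (0, 'dggbcgacbdgaaebbdegaebdcbf')
  17 → (13, 'ebbdegaebdcbf')
  18 → (20, 'ebdcbf')
  19 → (17, 'egaebdcbf')
  20 → (25, 'f')
  21 → (10, 'gaaebbdegaebdcbf')
  22 → (5, 'gacbdgaaebbdegaebdcbf')
  23 → (18, 'gaebdcbf')
  24 → (2, 'gbcgacbdgaaebbdegaebdcbf')
  25 → (1, 'ggbcgacbdgaaebbdegaebdcbf')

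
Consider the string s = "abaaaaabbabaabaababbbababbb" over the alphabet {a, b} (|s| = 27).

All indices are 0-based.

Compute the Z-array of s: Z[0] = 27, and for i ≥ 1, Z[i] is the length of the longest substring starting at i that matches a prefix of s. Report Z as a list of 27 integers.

Z[0]=27
i=1: i≥r, start 0; Z[1]=0
i=2: i≥r, start 0; Z[2]=1 grow→box=[2,3)
i=3: i≥r, start 0; Z[3]=1 grow→box=[3,4)
i=4: i≥r, start 0; Z[4]=1 grow→box=[4,5)
i=5: i≥r, start 0; Z[5]=1 grow→box=[5,6)
i=6: i≥r, start 0; Z[6]=2 grow→box=[6,8)
i=7: min(r-i=1, Z[1]=0)=0; Z[7]=0
i=8: i≥r, start 0; Z[8]=0
i=9: i≥r, start 0; Z[9]=4 grow→box=[9,13)
i=10: min(r-i=3, Z[1]=0)=0; Z[10]=0
i=11: min(r-i=2, Z[2]=1)=1; Z[11]=1
i=12: min(r-i=1, Z[3]=1)=1; Z[12]=4 grow→box=[12,16)
i=13: min(r-i=3, Z[1]=0)=0; Z[13]=0
i=14: min(r-i=2, Z[2]=1)=1; Z[14]=1
i=15: min(r-i=1, Z[3]=1)=1; Z[15]=3 grow→box=[15,18)
i=16: min(r-i=2, Z[1]=0)=0; Z[16]=0
i=17: min(r-i=1, Z[2]=1)=1; Z[17]=2 grow→box=[17,19)
i=18: min(r-i=1, Z[1]=0)=0; Z[18]=0
i=19: i≥r, start 0; Z[19]=0
i=20: i≥r, start 0; Z[20]=0
i=21: i≥r, start 0; Z[21]=3 grow→box=[21,24)
i=22: min(r-i=2, Z[1]=0)=0; Z[22]=0
i=23: min(r-i=1, Z[2]=1)=1; Z[23]=2 grow→box=[23,25)
i=24: min(r-i=1, Z[1]=0)=0; Z[24]=0
i=25: i≥r, start 0; Z[25]=0
i=26: i≥r, start 0; Z[26]=0

[27, 0, 1, 1, 1, 1, 2, 0, 0, 4, 0, 1, 4, 0, 1, 3, 0, 2, 0, 0, 0, 3, 0, 2, 0, 0, 0]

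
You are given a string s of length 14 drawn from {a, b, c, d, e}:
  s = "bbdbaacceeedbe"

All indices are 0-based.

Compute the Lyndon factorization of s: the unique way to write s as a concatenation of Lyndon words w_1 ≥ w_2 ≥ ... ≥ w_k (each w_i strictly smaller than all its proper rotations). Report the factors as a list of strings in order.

["bbd", "b", "aacceeedbe"]

emit factor 1: 'bbd' (i=0, period=3)
emit factor 2: 'b' (i=3, period=1)
emit factor 3: 'aacceeedbe' (i=4, period=10)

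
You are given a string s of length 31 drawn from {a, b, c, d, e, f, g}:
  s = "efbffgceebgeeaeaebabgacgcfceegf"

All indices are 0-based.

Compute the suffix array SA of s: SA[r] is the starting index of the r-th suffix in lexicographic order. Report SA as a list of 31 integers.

rank | idx | suffix
   0 |  18 | abgacgcfceegf
   1 |  21 | acgcfceegf
   2 |  13 | aeaebabgacgcfceegf
   3 |  15 | aebabgacgcfceegf
   4 |  17 | babgacgcfceegf
   5 |   2 | bffgceebgeeaeaebabgacgcfceegf
   6 |  19 | bgacgcfceegf
   7 |   9 | bgeeaeaebabgacgcfceegf
   8 |   6 | ceebgeeaeaebabgacgcfceegf
   9 |  26 | ceegf
  10 |  24 | cfceegf
  11 |  22 | cgcfceegf
  12 |  12 | eaeaebabgacgcfceegf
  13 |  14 | eaebabgacgcfceegf
  14 |  16 | ebabgacgcfceegf
  15 |   8 | ebgeeaeaebabgacgcfceegf
  16 |  11 | eeaeaebabgacgcfceegf
  17 |   7 | eebgeeaeaebabgacgcfceegf
  18 |  27 | eegf
  19 |   0 | efbffgceebgeeaeaebabgacgcfceegf
  20 |  28 | egf
  21 |  30 | f
  22 |   1 | fbffgceebgeeaeaebabgacgcfceegf
  23 |  25 | fceegf
  24 |   3 | ffgceebgeeaeaebabgacgcfceegf
  25 |   4 | fgceebgeeaeaebabgacgcfceegf
  26 |  20 | gacgcfceegf
  27 |   5 | gceebgeeaeaebabgacgcfceegf
  28 |  23 | gcfceegf
  29 |  10 | geeaeaebabgacgcfceegf
  30 |  29 | gf

[18, 21, 13, 15, 17, 2, 19, 9, 6, 26, 24, 22, 12, 14, 16, 8, 11, 7, 27, 0, 28, 30, 1, 25, 3, 4, 20, 5, 23, 10, 29]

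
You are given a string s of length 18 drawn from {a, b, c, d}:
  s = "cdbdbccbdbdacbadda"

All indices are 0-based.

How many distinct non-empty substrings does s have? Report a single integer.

rank | idx | suffix
   0 |  17 | a
   1 |  11 | acbadda
   2 |  14 | adda
   3 |  13 | badda
   4 |   4 | bccbdbdacbadda
   5 |   9 | bdacbadda
   6 |   2 | bdbccbdbdacbadda
   7 |   7 | bdbdacbadda
   8 |  12 | cbadda
   9 |   6 | cbdbdacbadda
  10 |   5 | ccbdbdacbadda
  11 |   0 | cdbdbccbdbdacbadda
  12 |  16 | da
  13 |  10 | dacbadda
  14 |   3 | dbccbdbdacbadda
  15 |   8 | dbdacbadda
  16 |   1 | dbdbccbdbdacbadda
  17 |  15 | dda

SA = [17, 11, 14, 13, 4, 9, 2, 7, 12, 6, 5, 0, 16, 10, 3, 8, 1, 15]
rank  pair      lcp
   1  s[17:],s[11:]  1  'a'
   2  s[11:],s[14:]  1  'a'
   3  s[14:],s[13:]  0  ''
   4  s[13:],s[4:]  1  'b'
   5  s[4:],s[9:]  1  'b'
   6  s[9:],s[2:]  2  'bd'
   7  s[2:],s[7:]  3  'bdb'
   8  s[7:],s[12:]  0  ''
   9  s[12:],s[6:]  2  'cb'
  10  s[6:],s[5:]  1  'c'
  11  s[5:],s[0:]  1  'c'
  12  s[0:],s[16:]  0  ''
  13  s[16:],s[10:]  2  'da'
  14  s[10:],s[3:]  1  'd'
  15  s[3:],s[8:]  2  'db'
  16  s[8:],s[1:]  3  'dbd'
  17  s[1:],s[15:]  1  'd'

n(n+1)/2 = 18·19/2 = 171
Σ LCP = 0 + 1 + 1 + 0 + 1 + 1 + 2 + 3 + 0 + 2 + 1 + 1 + 0 + 2 + 1 + 2 + 3 + 1 = 22
distinct = 171 − 22 = 149

149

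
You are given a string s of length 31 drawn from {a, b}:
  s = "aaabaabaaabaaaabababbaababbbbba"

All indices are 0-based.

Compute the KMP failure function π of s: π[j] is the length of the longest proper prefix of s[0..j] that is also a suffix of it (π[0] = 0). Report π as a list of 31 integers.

π[0] = 0
j=1 s[j]='a': π[1]=1 (border 'a')
j=2 s[j]='a': π[2]=2 (border 'aa')
j=3 s[j]='b': k: 2→1→0; π[3]=0 (border '')
j=4 s[j]='a': π[4]=1 (border 'a')
j=5 s[j]='a': π[5]=2 (border 'aa')
j=6 s[j]='b': k: 2→1→0; π[6]=0 (border '')
j=7 s[j]='a': π[7]=1 (border 'a')
j=8 s[j]='a': π[8]=2 (border 'aa')
j=9 s[j]='a': π[9]=3 (border 'aaa')
j=10 s[j]='b': π[10]=4 (border 'aaab')
j=11 s[j]='a': π[11]=5 (border 'aaaba')
j=12 s[j]='a': π[12]=6 (border 'aaabaa')
j=13 s[j]='a': k: 6→2; π[13]=3 (border 'aaa')
j=14 s[j]='a': k: 3→2; π[14]=3 (border 'aaa')
j=15 s[j]='b': π[15]=4 (border 'aaab')
j=16 s[j]='a': π[16]=5 (border 'aaaba')
j=17 s[j]='b': k: 5→1→0; π[17]=0 (border '')
j=18 s[j]='a': π[18]=1 (border 'a')
j=19 s[j]='b': k: 1→0; π[19]=0 (border '')
j=20 s[j]='b': π[20]=0 (border '')
j=21 s[j]='a': π[21]=1 (border 'a')
j=22 s[j]='a': π[22]=2 (border 'aa')
j=23 s[j]='b': k: 2→1→0; π[23]=0 (border '')
j=24 s[j]='a': π[24]=1 (border 'a')
j=25 s[j]='b': k: 1→0; π[25]=0 (border '')
j=26 s[j]='b': π[26]=0 (border '')
j=27 s[j]='b': π[27]=0 (border '')
j=28 s[j]='b': π[28]=0 (border '')
j=29 s[j]='b': π[29]=0 (border '')
j=30 s[j]='a': π[30]=1 (border 'a')

[0, 1, 2, 0, 1, 2, 0, 1, 2, 3, 4, 5, 6, 3, 3, 4, 5, 0, 1, 0, 0, 1, 2, 0, 1, 0, 0, 0, 0, 0, 1]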